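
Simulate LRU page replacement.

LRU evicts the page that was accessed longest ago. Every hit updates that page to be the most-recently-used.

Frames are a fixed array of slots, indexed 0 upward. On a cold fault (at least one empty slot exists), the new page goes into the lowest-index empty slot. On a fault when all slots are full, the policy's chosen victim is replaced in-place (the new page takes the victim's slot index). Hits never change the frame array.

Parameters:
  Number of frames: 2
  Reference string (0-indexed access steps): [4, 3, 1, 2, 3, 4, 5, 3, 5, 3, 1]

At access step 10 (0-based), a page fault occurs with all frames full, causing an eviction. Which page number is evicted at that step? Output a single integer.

Answer: 5

Derivation:
Step 0: ref 4 -> FAULT, frames=[4,-]
Step 1: ref 3 -> FAULT, frames=[4,3]
Step 2: ref 1 -> FAULT, evict 4, frames=[1,3]
Step 3: ref 2 -> FAULT, evict 3, frames=[1,2]
Step 4: ref 3 -> FAULT, evict 1, frames=[3,2]
Step 5: ref 4 -> FAULT, evict 2, frames=[3,4]
Step 6: ref 5 -> FAULT, evict 3, frames=[5,4]
Step 7: ref 3 -> FAULT, evict 4, frames=[5,3]
Step 8: ref 5 -> HIT, frames=[5,3]
Step 9: ref 3 -> HIT, frames=[5,3]
Step 10: ref 1 -> FAULT, evict 5, frames=[1,3]
At step 10: evicted page 5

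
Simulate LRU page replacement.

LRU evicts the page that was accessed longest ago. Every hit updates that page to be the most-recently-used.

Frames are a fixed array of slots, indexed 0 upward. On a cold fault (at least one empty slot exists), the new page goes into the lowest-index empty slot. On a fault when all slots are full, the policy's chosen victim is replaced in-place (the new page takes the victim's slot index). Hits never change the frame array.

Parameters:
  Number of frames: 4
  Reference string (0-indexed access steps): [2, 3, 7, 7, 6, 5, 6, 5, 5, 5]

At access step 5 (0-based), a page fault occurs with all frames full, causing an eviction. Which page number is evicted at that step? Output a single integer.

Answer: 2

Derivation:
Step 0: ref 2 -> FAULT, frames=[2,-,-,-]
Step 1: ref 3 -> FAULT, frames=[2,3,-,-]
Step 2: ref 7 -> FAULT, frames=[2,3,7,-]
Step 3: ref 7 -> HIT, frames=[2,3,7,-]
Step 4: ref 6 -> FAULT, frames=[2,3,7,6]
Step 5: ref 5 -> FAULT, evict 2, frames=[5,3,7,6]
At step 5: evicted page 2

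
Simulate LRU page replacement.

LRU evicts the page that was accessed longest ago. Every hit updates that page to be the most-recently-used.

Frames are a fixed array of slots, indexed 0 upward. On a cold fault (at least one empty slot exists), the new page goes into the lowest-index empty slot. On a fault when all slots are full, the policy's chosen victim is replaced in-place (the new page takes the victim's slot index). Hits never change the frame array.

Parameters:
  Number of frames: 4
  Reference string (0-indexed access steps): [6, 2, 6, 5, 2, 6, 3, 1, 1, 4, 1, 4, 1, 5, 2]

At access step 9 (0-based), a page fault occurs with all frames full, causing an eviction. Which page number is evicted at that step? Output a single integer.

Step 0: ref 6 -> FAULT, frames=[6,-,-,-]
Step 1: ref 2 -> FAULT, frames=[6,2,-,-]
Step 2: ref 6 -> HIT, frames=[6,2,-,-]
Step 3: ref 5 -> FAULT, frames=[6,2,5,-]
Step 4: ref 2 -> HIT, frames=[6,2,5,-]
Step 5: ref 6 -> HIT, frames=[6,2,5,-]
Step 6: ref 3 -> FAULT, frames=[6,2,5,3]
Step 7: ref 1 -> FAULT, evict 5, frames=[6,2,1,3]
Step 8: ref 1 -> HIT, frames=[6,2,1,3]
Step 9: ref 4 -> FAULT, evict 2, frames=[6,4,1,3]
At step 9: evicted page 2

Answer: 2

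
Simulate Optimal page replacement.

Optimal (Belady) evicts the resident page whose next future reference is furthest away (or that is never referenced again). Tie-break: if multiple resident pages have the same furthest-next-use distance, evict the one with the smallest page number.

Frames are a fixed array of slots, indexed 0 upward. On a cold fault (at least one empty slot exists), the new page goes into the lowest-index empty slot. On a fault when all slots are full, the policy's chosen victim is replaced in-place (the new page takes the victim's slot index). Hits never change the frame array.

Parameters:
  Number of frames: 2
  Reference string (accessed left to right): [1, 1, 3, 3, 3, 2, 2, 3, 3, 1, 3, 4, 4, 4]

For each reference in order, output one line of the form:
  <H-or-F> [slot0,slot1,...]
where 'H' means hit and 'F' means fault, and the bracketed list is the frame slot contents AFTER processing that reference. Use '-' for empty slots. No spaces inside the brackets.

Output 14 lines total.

F [1,-]
H [1,-]
F [1,3]
H [1,3]
H [1,3]
F [2,3]
H [2,3]
H [2,3]
H [2,3]
F [1,3]
H [1,3]
F [4,3]
H [4,3]
H [4,3]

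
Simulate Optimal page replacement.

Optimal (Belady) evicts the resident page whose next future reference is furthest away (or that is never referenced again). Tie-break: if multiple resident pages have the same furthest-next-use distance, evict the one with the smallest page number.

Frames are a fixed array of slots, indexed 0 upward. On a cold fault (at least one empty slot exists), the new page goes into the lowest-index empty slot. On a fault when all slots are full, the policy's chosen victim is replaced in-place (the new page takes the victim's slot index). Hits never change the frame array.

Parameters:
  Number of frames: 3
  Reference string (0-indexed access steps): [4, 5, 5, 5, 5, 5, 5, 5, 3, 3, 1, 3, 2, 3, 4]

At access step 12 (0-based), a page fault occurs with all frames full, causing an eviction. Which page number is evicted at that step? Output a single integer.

Step 0: ref 4 -> FAULT, frames=[4,-,-]
Step 1: ref 5 -> FAULT, frames=[4,5,-]
Step 2: ref 5 -> HIT, frames=[4,5,-]
Step 3: ref 5 -> HIT, frames=[4,5,-]
Step 4: ref 5 -> HIT, frames=[4,5,-]
Step 5: ref 5 -> HIT, frames=[4,5,-]
Step 6: ref 5 -> HIT, frames=[4,5,-]
Step 7: ref 5 -> HIT, frames=[4,5,-]
Step 8: ref 3 -> FAULT, frames=[4,5,3]
Step 9: ref 3 -> HIT, frames=[4,5,3]
Step 10: ref 1 -> FAULT, evict 5, frames=[4,1,3]
Step 11: ref 3 -> HIT, frames=[4,1,3]
Step 12: ref 2 -> FAULT, evict 1, frames=[4,2,3]
At step 12: evicted page 1

Answer: 1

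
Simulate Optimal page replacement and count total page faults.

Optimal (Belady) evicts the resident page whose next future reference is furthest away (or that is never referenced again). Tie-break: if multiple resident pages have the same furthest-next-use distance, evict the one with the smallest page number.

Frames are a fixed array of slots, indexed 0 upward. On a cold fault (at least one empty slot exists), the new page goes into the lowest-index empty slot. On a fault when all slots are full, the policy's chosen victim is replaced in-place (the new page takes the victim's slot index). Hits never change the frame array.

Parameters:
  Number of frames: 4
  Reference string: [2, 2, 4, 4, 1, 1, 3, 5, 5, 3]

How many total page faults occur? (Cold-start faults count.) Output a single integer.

Step 0: ref 2 → FAULT, frames=[2,-,-,-]
Step 1: ref 2 → HIT, frames=[2,-,-,-]
Step 2: ref 4 → FAULT, frames=[2,4,-,-]
Step 3: ref 4 → HIT, frames=[2,4,-,-]
Step 4: ref 1 → FAULT, frames=[2,4,1,-]
Step 5: ref 1 → HIT, frames=[2,4,1,-]
Step 6: ref 3 → FAULT, frames=[2,4,1,3]
Step 7: ref 5 → FAULT (evict 1), frames=[2,4,5,3]
Step 8: ref 5 → HIT, frames=[2,4,5,3]
Step 9: ref 3 → HIT, frames=[2,4,5,3]
Total faults: 5

Answer: 5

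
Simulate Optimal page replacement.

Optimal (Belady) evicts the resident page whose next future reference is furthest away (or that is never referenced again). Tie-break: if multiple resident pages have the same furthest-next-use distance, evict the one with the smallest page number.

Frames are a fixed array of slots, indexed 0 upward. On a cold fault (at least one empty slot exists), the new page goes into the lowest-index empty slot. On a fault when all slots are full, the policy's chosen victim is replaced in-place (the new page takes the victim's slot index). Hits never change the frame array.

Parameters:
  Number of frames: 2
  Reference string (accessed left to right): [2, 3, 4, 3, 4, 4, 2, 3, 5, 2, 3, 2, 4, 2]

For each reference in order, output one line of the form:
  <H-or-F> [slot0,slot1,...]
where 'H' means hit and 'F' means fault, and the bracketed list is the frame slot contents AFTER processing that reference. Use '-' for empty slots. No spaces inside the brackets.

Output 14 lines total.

F [2,-]
F [2,3]
F [4,3]
H [4,3]
H [4,3]
H [4,3]
F [2,3]
H [2,3]
F [2,5]
H [2,5]
F [2,3]
H [2,3]
F [2,4]
H [2,4]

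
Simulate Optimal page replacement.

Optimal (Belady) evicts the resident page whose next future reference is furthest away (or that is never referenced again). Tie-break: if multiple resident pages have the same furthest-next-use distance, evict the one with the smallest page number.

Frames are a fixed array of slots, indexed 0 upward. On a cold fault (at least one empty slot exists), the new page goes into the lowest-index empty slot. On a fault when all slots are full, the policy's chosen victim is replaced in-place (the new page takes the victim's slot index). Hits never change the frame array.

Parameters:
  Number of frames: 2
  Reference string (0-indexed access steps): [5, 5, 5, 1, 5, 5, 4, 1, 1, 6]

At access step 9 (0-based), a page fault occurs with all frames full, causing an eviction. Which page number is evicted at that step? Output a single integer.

Answer: 1

Derivation:
Step 0: ref 5 -> FAULT, frames=[5,-]
Step 1: ref 5 -> HIT, frames=[5,-]
Step 2: ref 5 -> HIT, frames=[5,-]
Step 3: ref 1 -> FAULT, frames=[5,1]
Step 4: ref 5 -> HIT, frames=[5,1]
Step 5: ref 5 -> HIT, frames=[5,1]
Step 6: ref 4 -> FAULT, evict 5, frames=[4,1]
Step 7: ref 1 -> HIT, frames=[4,1]
Step 8: ref 1 -> HIT, frames=[4,1]
Step 9: ref 6 -> FAULT, evict 1, frames=[4,6]
At step 9: evicted page 1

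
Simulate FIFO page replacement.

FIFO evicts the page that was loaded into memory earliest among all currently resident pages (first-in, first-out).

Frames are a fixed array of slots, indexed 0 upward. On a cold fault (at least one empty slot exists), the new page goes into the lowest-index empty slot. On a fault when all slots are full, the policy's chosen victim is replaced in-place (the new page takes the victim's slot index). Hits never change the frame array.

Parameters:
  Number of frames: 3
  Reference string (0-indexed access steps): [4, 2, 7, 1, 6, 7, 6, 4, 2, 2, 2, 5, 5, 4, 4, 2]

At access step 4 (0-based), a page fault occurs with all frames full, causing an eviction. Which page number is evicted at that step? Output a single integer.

Answer: 2

Derivation:
Step 0: ref 4 -> FAULT, frames=[4,-,-]
Step 1: ref 2 -> FAULT, frames=[4,2,-]
Step 2: ref 7 -> FAULT, frames=[4,2,7]
Step 3: ref 1 -> FAULT, evict 4, frames=[1,2,7]
Step 4: ref 6 -> FAULT, evict 2, frames=[1,6,7]
At step 4: evicted page 2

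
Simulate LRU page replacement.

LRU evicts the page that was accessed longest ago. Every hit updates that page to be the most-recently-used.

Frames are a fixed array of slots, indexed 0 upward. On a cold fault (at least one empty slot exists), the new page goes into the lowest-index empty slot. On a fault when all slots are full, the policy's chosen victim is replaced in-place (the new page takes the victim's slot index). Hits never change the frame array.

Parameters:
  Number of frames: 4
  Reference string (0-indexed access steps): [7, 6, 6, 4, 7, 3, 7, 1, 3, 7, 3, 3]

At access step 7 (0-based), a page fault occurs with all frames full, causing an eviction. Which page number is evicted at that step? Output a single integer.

Step 0: ref 7 -> FAULT, frames=[7,-,-,-]
Step 1: ref 6 -> FAULT, frames=[7,6,-,-]
Step 2: ref 6 -> HIT, frames=[7,6,-,-]
Step 3: ref 4 -> FAULT, frames=[7,6,4,-]
Step 4: ref 7 -> HIT, frames=[7,6,4,-]
Step 5: ref 3 -> FAULT, frames=[7,6,4,3]
Step 6: ref 7 -> HIT, frames=[7,6,4,3]
Step 7: ref 1 -> FAULT, evict 6, frames=[7,1,4,3]
At step 7: evicted page 6

Answer: 6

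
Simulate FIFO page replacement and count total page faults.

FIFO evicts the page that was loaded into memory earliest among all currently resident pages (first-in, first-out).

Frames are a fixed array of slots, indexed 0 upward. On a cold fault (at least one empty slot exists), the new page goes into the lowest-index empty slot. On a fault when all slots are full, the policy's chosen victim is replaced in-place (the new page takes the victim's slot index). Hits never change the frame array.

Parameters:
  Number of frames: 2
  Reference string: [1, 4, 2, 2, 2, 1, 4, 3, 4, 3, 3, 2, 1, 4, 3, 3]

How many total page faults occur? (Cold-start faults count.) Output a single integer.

Step 0: ref 1 → FAULT, frames=[1,-]
Step 1: ref 4 → FAULT, frames=[1,4]
Step 2: ref 2 → FAULT (evict 1), frames=[2,4]
Step 3: ref 2 → HIT, frames=[2,4]
Step 4: ref 2 → HIT, frames=[2,4]
Step 5: ref 1 → FAULT (evict 4), frames=[2,1]
Step 6: ref 4 → FAULT (evict 2), frames=[4,1]
Step 7: ref 3 → FAULT (evict 1), frames=[4,3]
Step 8: ref 4 → HIT, frames=[4,3]
Step 9: ref 3 → HIT, frames=[4,3]
Step 10: ref 3 → HIT, frames=[4,3]
Step 11: ref 2 → FAULT (evict 4), frames=[2,3]
Step 12: ref 1 → FAULT (evict 3), frames=[2,1]
Step 13: ref 4 → FAULT (evict 2), frames=[4,1]
Step 14: ref 3 → FAULT (evict 1), frames=[4,3]
Step 15: ref 3 → HIT, frames=[4,3]
Total faults: 10

Answer: 10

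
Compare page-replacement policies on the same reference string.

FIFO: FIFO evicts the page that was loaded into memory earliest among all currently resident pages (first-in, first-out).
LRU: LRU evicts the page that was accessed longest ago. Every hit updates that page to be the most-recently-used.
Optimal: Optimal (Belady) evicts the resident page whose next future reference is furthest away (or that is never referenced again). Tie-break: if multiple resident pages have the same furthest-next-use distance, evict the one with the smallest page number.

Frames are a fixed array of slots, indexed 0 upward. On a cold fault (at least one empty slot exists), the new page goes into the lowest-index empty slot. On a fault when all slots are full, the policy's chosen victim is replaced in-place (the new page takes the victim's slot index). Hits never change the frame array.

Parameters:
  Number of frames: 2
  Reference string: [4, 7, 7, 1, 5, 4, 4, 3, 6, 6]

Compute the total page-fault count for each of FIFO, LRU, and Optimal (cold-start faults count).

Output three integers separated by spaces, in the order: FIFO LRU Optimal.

--- FIFO ---
  step 0: ref 4 -> FAULT, frames=[4,-] (faults so far: 1)
  step 1: ref 7 -> FAULT, frames=[4,7] (faults so far: 2)
  step 2: ref 7 -> HIT, frames=[4,7] (faults so far: 2)
  step 3: ref 1 -> FAULT, evict 4, frames=[1,7] (faults so far: 3)
  step 4: ref 5 -> FAULT, evict 7, frames=[1,5] (faults so far: 4)
  step 5: ref 4 -> FAULT, evict 1, frames=[4,5] (faults so far: 5)
  step 6: ref 4 -> HIT, frames=[4,5] (faults so far: 5)
  step 7: ref 3 -> FAULT, evict 5, frames=[4,3] (faults so far: 6)
  step 8: ref 6 -> FAULT, evict 4, frames=[6,3] (faults so far: 7)
  step 9: ref 6 -> HIT, frames=[6,3] (faults so far: 7)
  FIFO total faults: 7
--- LRU ---
  step 0: ref 4 -> FAULT, frames=[4,-] (faults so far: 1)
  step 1: ref 7 -> FAULT, frames=[4,7] (faults so far: 2)
  step 2: ref 7 -> HIT, frames=[4,7] (faults so far: 2)
  step 3: ref 1 -> FAULT, evict 4, frames=[1,7] (faults so far: 3)
  step 4: ref 5 -> FAULT, evict 7, frames=[1,5] (faults so far: 4)
  step 5: ref 4 -> FAULT, evict 1, frames=[4,5] (faults so far: 5)
  step 6: ref 4 -> HIT, frames=[4,5] (faults so far: 5)
  step 7: ref 3 -> FAULT, evict 5, frames=[4,3] (faults so far: 6)
  step 8: ref 6 -> FAULT, evict 4, frames=[6,3] (faults so far: 7)
  step 9: ref 6 -> HIT, frames=[6,3] (faults so far: 7)
  LRU total faults: 7
--- Optimal ---
  step 0: ref 4 -> FAULT, frames=[4,-] (faults so far: 1)
  step 1: ref 7 -> FAULT, frames=[4,7] (faults so far: 2)
  step 2: ref 7 -> HIT, frames=[4,7] (faults so far: 2)
  step 3: ref 1 -> FAULT, evict 7, frames=[4,1] (faults so far: 3)
  step 4: ref 5 -> FAULT, evict 1, frames=[4,5] (faults so far: 4)
  step 5: ref 4 -> HIT, frames=[4,5] (faults so far: 4)
  step 6: ref 4 -> HIT, frames=[4,5] (faults so far: 4)
  step 7: ref 3 -> FAULT, evict 4, frames=[3,5] (faults so far: 5)
  step 8: ref 6 -> FAULT, evict 3, frames=[6,5] (faults so far: 6)
  step 9: ref 6 -> HIT, frames=[6,5] (faults so far: 6)
  Optimal total faults: 6

Answer: 7 7 6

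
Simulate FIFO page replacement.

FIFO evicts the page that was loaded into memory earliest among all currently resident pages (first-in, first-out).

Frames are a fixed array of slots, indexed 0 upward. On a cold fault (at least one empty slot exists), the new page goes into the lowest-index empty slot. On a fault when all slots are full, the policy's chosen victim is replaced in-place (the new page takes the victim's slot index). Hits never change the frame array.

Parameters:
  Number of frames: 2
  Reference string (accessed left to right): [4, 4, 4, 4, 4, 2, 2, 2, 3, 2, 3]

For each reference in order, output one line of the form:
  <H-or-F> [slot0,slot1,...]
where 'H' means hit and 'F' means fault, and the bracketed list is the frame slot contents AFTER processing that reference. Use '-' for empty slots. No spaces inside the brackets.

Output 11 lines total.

F [4,-]
H [4,-]
H [4,-]
H [4,-]
H [4,-]
F [4,2]
H [4,2]
H [4,2]
F [3,2]
H [3,2]
H [3,2]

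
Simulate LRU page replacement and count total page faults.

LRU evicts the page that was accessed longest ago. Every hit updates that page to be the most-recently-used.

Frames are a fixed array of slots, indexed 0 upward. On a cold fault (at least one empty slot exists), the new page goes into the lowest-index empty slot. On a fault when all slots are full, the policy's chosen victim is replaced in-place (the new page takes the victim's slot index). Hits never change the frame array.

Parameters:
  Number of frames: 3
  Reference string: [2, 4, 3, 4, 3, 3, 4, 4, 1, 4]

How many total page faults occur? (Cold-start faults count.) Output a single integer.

Step 0: ref 2 → FAULT, frames=[2,-,-]
Step 1: ref 4 → FAULT, frames=[2,4,-]
Step 2: ref 3 → FAULT, frames=[2,4,3]
Step 3: ref 4 → HIT, frames=[2,4,3]
Step 4: ref 3 → HIT, frames=[2,4,3]
Step 5: ref 3 → HIT, frames=[2,4,3]
Step 6: ref 4 → HIT, frames=[2,4,3]
Step 7: ref 4 → HIT, frames=[2,4,3]
Step 8: ref 1 → FAULT (evict 2), frames=[1,4,3]
Step 9: ref 4 → HIT, frames=[1,4,3]
Total faults: 4

Answer: 4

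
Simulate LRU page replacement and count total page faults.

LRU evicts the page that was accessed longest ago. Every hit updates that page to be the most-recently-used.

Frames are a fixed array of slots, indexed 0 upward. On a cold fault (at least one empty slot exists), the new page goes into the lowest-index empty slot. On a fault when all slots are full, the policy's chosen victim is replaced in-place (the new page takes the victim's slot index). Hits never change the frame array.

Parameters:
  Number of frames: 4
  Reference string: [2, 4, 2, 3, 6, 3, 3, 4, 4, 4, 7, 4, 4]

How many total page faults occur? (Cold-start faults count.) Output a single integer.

Answer: 5

Derivation:
Step 0: ref 2 → FAULT, frames=[2,-,-,-]
Step 1: ref 4 → FAULT, frames=[2,4,-,-]
Step 2: ref 2 → HIT, frames=[2,4,-,-]
Step 3: ref 3 → FAULT, frames=[2,4,3,-]
Step 4: ref 6 → FAULT, frames=[2,4,3,6]
Step 5: ref 3 → HIT, frames=[2,4,3,6]
Step 6: ref 3 → HIT, frames=[2,4,3,6]
Step 7: ref 4 → HIT, frames=[2,4,3,6]
Step 8: ref 4 → HIT, frames=[2,4,3,6]
Step 9: ref 4 → HIT, frames=[2,4,3,6]
Step 10: ref 7 → FAULT (evict 2), frames=[7,4,3,6]
Step 11: ref 4 → HIT, frames=[7,4,3,6]
Step 12: ref 4 → HIT, frames=[7,4,3,6]
Total faults: 5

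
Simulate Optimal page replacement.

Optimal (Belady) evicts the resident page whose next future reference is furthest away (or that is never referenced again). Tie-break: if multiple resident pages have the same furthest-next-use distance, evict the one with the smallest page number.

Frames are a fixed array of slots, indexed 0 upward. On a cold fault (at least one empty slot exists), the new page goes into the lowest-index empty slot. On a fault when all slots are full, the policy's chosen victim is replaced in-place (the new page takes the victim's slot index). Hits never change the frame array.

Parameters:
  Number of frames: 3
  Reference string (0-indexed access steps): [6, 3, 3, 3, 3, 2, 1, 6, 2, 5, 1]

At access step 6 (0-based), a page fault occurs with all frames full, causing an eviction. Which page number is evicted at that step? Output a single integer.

Answer: 3

Derivation:
Step 0: ref 6 -> FAULT, frames=[6,-,-]
Step 1: ref 3 -> FAULT, frames=[6,3,-]
Step 2: ref 3 -> HIT, frames=[6,3,-]
Step 3: ref 3 -> HIT, frames=[6,3,-]
Step 4: ref 3 -> HIT, frames=[6,3,-]
Step 5: ref 2 -> FAULT, frames=[6,3,2]
Step 6: ref 1 -> FAULT, evict 3, frames=[6,1,2]
At step 6: evicted page 3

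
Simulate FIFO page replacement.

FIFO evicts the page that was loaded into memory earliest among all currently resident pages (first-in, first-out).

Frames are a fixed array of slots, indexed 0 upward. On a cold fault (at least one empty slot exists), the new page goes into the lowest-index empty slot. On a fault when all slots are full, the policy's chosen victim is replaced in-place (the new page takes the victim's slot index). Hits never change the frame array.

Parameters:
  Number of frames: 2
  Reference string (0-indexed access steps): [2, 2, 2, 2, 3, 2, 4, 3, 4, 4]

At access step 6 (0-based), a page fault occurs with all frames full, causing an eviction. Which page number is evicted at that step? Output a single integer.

Step 0: ref 2 -> FAULT, frames=[2,-]
Step 1: ref 2 -> HIT, frames=[2,-]
Step 2: ref 2 -> HIT, frames=[2,-]
Step 3: ref 2 -> HIT, frames=[2,-]
Step 4: ref 3 -> FAULT, frames=[2,3]
Step 5: ref 2 -> HIT, frames=[2,3]
Step 6: ref 4 -> FAULT, evict 2, frames=[4,3]
At step 6: evicted page 2

Answer: 2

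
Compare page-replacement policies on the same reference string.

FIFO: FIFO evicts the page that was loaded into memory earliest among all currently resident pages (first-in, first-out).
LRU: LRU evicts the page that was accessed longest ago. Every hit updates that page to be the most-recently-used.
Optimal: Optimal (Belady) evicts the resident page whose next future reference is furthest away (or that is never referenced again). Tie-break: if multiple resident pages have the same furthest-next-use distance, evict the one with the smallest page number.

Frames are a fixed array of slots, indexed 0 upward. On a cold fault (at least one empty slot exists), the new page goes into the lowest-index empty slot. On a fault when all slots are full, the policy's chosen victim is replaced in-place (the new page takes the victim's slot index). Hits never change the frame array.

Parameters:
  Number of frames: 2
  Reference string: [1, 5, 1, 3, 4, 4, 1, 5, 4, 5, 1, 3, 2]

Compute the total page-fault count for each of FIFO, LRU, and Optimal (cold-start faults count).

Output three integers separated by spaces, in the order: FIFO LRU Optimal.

Answer: 10 10 8

Derivation:
--- FIFO ---
  step 0: ref 1 -> FAULT, frames=[1,-] (faults so far: 1)
  step 1: ref 5 -> FAULT, frames=[1,5] (faults so far: 2)
  step 2: ref 1 -> HIT, frames=[1,5] (faults so far: 2)
  step 3: ref 3 -> FAULT, evict 1, frames=[3,5] (faults so far: 3)
  step 4: ref 4 -> FAULT, evict 5, frames=[3,4] (faults so far: 4)
  step 5: ref 4 -> HIT, frames=[3,4] (faults so far: 4)
  step 6: ref 1 -> FAULT, evict 3, frames=[1,4] (faults so far: 5)
  step 7: ref 5 -> FAULT, evict 4, frames=[1,5] (faults so far: 6)
  step 8: ref 4 -> FAULT, evict 1, frames=[4,5] (faults so far: 7)
  step 9: ref 5 -> HIT, frames=[4,5] (faults so far: 7)
  step 10: ref 1 -> FAULT, evict 5, frames=[4,1] (faults so far: 8)
  step 11: ref 3 -> FAULT, evict 4, frames=[3,1] (faults so far: 9)
  step 12: ref 2 -> FAULT, evict 1, frames=[3,2] (faults so far: 10)
  FIFO total faults: 10
--- LRU ---
  step 0: ref 1 -> FAULT, frames=[1,-] (faults so far: 1)
  step 1: ref 5 -> FAULT, frames=[1,5] (faults so far: 2)
  step 2: ref 1 -> HIT, frames=[1,5] (faults so far: 2)
  step 3: ref 3 -> FAULT, evict 5, frames=[1,3] (faults so far: 3)
  step 4: ref 4 -> FAULT, evict 1, frames=[4,3] (faults so far: 4)
  step 5: ref 4 -> HIT, frames=[4,3] (faults so far: 4)
  step 6: ref 1 -> FAULT, evict 3, frames=[4,1] (faults so far: 5)
  step 7: ref 5 -> FAULT, evict 4, frames=[5,1] (faults so far: 6)
  step 8: ref 4 -> FAULT, evict 1, frames=[5,4] (faults so far: 7)
  step 9: ref 5 -> HIT, frames=[5,4] (faults so far: 7)
  step 10: ref 1 -> FAULT, evict 4, frames=[5,1] (faults so far: 8)
  step 11: ref 3 -> FAULT, evict 5, frames=[3,1] (faults so far: 9)
  step 12: ref 2 -> FAULT, evict 1, frames=[3,2] (faults so far: 10)
  LRU total faults: 10
--- Optimal ---
  step 0: ref 1 -> FAULT, frames=[1,-] (faults so far: 1)
  step 1: ref 5 -> FAULT, frames=[1,5] (faults so far: 2)
  step 2: ref 1 -> HIT, frames=[1,5] (faults so far: 2)
  step 3: ref 3 -> FAULT, evict 5, frames=[1,3] (faults so far: 3)
  step 4: ref 4 -> FAULT, evict 3, frames=[1,4] (faults so far: 4)
  step 5: ref 4 -> HIT, frames=[1,4] (faults so far: 4)
  step 6: ref 1 -> HIT, frames=[1,4] (faults so far: 4)
  step 7: ref 5 -> FAULT, evict 1, frames=[5,4] (faults so far: 5)
  step 8: ref 4 -> HIT, frames=[5,4] (faults so far: 5)
  step 9: ref 5 -> HIT, frames=[5,4] (faults so far: 5)
  step 10: ref 1 -> FAULT, evict 4, frames=[5,1] (faults so far: 6)
  step 11: ref 3 -> FAULT, evict 1, frames=[5,3] (faults so far: 7)
  step 12: ref 2 -> FAULT, evict 3, frames=[5,2] (faults so far: 8)
  Optimal total faults: 8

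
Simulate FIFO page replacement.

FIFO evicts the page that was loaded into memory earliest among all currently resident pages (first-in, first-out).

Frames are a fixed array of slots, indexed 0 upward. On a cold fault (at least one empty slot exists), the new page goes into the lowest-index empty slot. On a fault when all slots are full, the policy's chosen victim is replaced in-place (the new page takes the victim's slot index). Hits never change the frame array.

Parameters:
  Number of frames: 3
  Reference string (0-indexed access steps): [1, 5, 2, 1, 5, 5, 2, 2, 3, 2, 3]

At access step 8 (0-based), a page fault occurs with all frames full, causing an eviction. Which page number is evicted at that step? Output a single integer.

Answer: 1

Derivation:
Step 0: ref 1 -> FAULT, frames=[1,-,-]
Step 1: ref 5 -> FAULT, frames=[1,5,-]
Step 2: ref 2 -> FAULT, frames=[1,5,2]
Step 3: ref 1 -> HIT, frames=[1,5,2]
Step 4: ref 5 -> HIT, frames=[1,5,2]
Step 5: ref 5 -> HIT, frames=[1,5,2]
Step 6: ref 2 -> HIT, frames=[1,5,2]
Step 7: ref 2 -> HIT, frames=[1,5,2]
Step 8: ref 3 -> FAULT, evict 1, frames=[3,5,2]
At step 8: evicted page 1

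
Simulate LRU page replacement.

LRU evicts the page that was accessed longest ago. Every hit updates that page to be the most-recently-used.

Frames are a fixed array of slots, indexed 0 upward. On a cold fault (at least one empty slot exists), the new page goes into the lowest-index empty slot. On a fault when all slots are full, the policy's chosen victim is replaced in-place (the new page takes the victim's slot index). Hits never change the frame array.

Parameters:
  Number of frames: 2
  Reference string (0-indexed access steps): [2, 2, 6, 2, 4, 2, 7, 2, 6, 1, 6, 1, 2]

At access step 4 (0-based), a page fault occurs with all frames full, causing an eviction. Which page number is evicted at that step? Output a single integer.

Answer: 6

Derivation:
Step 0: ref 2 -> FAULT, frames=[2,-]
Step 1: ref 2 -> HIT, frames=[2,-]
Step 2: ref 6 -> FAULT, frames=[2,6]
Step 3: ref 2 -> HIT, frames=[2,6]
Step 4: ref 4 -> FAULT, evict 6, frames=[2,4]
At step 4: evicted page 6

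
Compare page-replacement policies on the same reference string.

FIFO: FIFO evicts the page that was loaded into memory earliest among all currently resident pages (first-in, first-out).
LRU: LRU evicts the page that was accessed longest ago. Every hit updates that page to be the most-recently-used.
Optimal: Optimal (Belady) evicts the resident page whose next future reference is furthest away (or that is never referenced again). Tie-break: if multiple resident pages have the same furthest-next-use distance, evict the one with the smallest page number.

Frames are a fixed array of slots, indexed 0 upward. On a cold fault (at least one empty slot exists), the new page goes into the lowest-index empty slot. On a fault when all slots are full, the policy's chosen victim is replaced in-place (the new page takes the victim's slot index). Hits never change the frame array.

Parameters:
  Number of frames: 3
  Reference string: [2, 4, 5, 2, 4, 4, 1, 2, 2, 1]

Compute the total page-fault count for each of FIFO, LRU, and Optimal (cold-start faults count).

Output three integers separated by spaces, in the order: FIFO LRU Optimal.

--- FIFO ---
  step 0: ref 2 -> FAULT, frames=[2,-,-] (faults so far: 1)
  step 1: ref 4 -> FAULT, frames=[2,4,-] (faults so far: 2)
  step 2: ref 5 -> FAULT, frames=[2,4,5] (faults so far: 3)
  step 3: ref 2 -> HIT, frames=[2,4,5] (faults so far: 3)
  step 4: ref 4 -> HIT, frames=[2,4,5] (faults so far: 3)
  step 5: ref 4 -> HIT, frames=[2,4,5] (faults so far: 3)
  step 6: ref 1 -> FAULT, evict 2, frames=[1,4,5] (faults so far: 4)
  step 7: ref 2 -> FAULT, evict 4, frames=[1,2,5] (faults so far: 5)
  step 8: ref 2 -> HIT, frames=[1,2,5] (faults so far: 5)
  step 9: ref 1 -> HIT, frames=[1,2,5] (faults so far: 5)
  FIFO total faults: 5
--- LRU ---
  step 0: ref 2 -> FAULT, frames=[2,-,-] (faults so far: 1)
  step 1: ref 4 -> FAULT, frames=[2,4,-] (faults so far: 2)
  step 2: ref 5 -> FAULT, frames=[2,4,5] (faults so far: 3)
  step 3: ref 2 -> HIT, frames=[2,4,5] (faults so far: 3)
  step 4: ref 4 -> HIT, frames=[2,4,5] (faults so far: 3)
  step 5: ref 4 -> HIT, frames=[2,4,5] (faults so far: 3)
  step 6: ref 1 -> FAULT, evict 5, frames=[2,4,1] (faults so far: 4)
  step 7: ref 2 -> HIT, frames=[2,4,1] (faults so far: 4)
  step 8: ref 2 -> HIT, frames=[2,4,1] (faults so far: 4)
  step 9: ref 1 -> HIT, frames=[2,4,1] (faults so far: 4)
  LRU total faults: 4
--- Optimal ---
  step 0: ref 2 -> FAULT, frames=[2,-,-] (faults so far: 1)
  step 1: ref 4 -> FAULT, frames=[2,4,-] (faults so far: 2)
  step 2: ref 5 -> FAULT, frames=[2,4,5] (faults so far: 3)
  step 3: ref 2 -> HIT, frames=[2,4,5] (faults so far: 3)
  step 4: ref 4 -> HIT, frames=[2,4,5] (faults so far: 3)
  step 5: ref 4 -> HIT, frames=[2,4,5] (faults so far: 3)
  step 6: ref 1 -> FAULT, evict 4, frames=[2,1,5] (faults so far: 4)
  step 7: ref 2 -> HIT, frames=[2,1,5] (faults so far: 4)
  step 8: ref 2 -> HIT, frames=[2,1,5] (faults so far: 4)
  step 9: ref 1 -> HIT, frames=[2,1,5] (faults so far: 4)
  Optimal total faults: 4

Answer: 5 4 4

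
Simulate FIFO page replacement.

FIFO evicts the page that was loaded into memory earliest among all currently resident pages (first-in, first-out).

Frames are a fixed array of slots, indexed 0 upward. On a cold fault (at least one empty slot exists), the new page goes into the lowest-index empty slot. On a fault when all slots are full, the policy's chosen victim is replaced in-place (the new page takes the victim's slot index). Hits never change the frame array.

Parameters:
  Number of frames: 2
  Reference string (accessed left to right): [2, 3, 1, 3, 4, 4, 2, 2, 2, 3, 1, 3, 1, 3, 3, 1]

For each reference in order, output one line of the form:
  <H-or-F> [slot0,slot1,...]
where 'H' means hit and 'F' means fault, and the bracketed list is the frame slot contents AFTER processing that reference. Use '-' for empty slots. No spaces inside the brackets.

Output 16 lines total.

F [2,-]
F [2,3]
F [1,3]
H [1,3]
F [1,4]
H [1,4]
F [2,4]
H [2,4]
H [2,4]
F [2,3]
F [1,3]
H [1,3]
H [1,3]
H [1,3]
H [1,3]
H [1,3]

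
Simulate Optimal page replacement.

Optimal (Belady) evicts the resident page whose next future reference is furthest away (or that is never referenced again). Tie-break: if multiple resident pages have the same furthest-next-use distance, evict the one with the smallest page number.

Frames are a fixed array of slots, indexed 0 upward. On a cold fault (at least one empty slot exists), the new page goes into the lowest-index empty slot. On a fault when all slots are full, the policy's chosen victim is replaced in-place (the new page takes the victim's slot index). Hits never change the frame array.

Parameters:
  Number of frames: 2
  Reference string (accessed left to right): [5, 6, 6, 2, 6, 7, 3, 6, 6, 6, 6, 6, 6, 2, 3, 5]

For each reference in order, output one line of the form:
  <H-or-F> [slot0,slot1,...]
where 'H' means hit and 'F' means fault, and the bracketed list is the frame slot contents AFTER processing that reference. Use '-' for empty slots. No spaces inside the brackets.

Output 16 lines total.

F [5,-]
F [5,6]
H [5,6]
F [2,6]
H [2,6]
F [7,6]
F [3,6]
H [3,6]
H [3,6]
H [3,6]
H [3,6]
H [3,6]
H [3,6]
F [3,2]
H [3,2]
F [3,5]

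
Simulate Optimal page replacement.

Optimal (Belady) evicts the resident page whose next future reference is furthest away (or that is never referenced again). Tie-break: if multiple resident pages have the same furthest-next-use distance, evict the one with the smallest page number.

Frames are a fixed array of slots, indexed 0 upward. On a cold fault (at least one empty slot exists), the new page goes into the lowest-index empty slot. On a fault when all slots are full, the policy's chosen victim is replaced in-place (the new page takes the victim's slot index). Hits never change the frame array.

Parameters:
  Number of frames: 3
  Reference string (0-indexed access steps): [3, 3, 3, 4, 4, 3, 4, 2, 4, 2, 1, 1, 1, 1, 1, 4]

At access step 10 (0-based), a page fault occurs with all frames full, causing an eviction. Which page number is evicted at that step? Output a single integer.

Step 0: ref 3 -> FAULT, frames=[3,-,-]
Step 1: ref 3 -> HIT, frames=[3,-,-]
Step 2: ref 3 -> HIT, frames=[3,-,-]
Step 3: ref 4 -> FAULT, frames=[3,4,-]
Step 4: ref 4 -> HIT, frames=[3,4,-]
Step 5: ref 3 -> HIT, frames=[3,4,-]
Step 6: ref 4 -> HIT, frames=[3,4,-]
Step 7: ref 2 -> FAULT, frames=[3,4,2]
Step 8: ref 4 -> HIT, frames=[3,4,2]
Step 9: ref 2 -> HIT, frames=[3,4,2]
Step 10: ref 1 -> FAULT, evict 2, frames=[3,4,1]
At step 10: evicted page 2

Answer: 2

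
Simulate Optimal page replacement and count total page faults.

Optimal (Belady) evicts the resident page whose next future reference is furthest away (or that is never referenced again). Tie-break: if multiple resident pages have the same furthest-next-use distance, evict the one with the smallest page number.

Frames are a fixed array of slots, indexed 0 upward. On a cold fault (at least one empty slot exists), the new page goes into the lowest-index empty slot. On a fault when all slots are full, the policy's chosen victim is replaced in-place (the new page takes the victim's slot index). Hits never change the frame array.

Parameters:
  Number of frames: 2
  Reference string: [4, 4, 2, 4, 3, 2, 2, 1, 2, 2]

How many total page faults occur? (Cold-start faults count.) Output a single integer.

Step 0: ref 4 → FAULT, frames=[4,-]
Step 1: ref 4 → HIT, frames=[4,-]
Step 2: ref 2 → FAULT, frames=[4,2]
Step 3: ref 4 → HIT, frames=[4,2]
Step 4: ref 3 → FAULT (evict 4), frames=[3,2]
Step 5: ref 2 → HIT, frames=[3,2]
Step 6: ref 2 → HIT, frames=[3,2]
Step 7: ref 1 → FAULT (evict 3), frames=[1,2]
Step 8: ref 2 → HIT, frames=[1,2]
Step 9: ref 2 → HIT, frames=[1,2]
Total faults: 4

Answer: 4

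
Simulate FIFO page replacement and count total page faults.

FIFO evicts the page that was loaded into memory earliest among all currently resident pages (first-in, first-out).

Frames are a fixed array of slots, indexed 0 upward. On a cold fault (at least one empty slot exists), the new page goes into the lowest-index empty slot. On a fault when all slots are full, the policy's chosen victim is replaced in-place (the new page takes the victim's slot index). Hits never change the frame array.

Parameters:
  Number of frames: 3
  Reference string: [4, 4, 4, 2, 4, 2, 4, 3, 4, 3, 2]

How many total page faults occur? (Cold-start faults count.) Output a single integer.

Step 0: ref 4 → FAULT, frames=[4,-,-]
Step 1: ref 4 → HIT, frames=[4,-,-]
Step 2: ref 4 → HIT, frames=[4,-,-]
Step 3: ref 2 → FAULT, frames=[4,2,-]
Step 4: ref 4 → HIT, frames=[4,2,-]
Step 5: ref 2 → HIT, frames=[4,2,-]
Step 6: ref 4 → HIT, frames=[4,2,-]
Step 7: ref 3 → FAULT, frames=[4,2,3]
Step 8: ref 4 → HIT, frames=[4,2,3]
Step 9: ref 3 → HIT, frames=[4,2,3]
Step 10: ref 2 → HIT, frames=[4,2,3]
Total faults: 3

Answer: 3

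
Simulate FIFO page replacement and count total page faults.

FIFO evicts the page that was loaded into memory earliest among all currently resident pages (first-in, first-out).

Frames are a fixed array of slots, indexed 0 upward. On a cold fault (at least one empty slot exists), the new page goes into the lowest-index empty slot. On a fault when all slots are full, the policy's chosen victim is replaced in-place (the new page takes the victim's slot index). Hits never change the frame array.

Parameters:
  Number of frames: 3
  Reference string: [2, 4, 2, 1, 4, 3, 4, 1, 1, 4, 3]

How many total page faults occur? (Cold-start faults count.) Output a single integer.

Step 0: ref 2 → FAULT, frames=[2,-,-]
Step 1: ref 4 → FAULT, frames=[2,4,-]
Step 2: ref 2 → HIT, frames=[2,4,-]
Step 3: ref 1 → FAULT, frames=[2,4,1]
Step 4: ref 4 → HIT, frames=[2,4,1]
Step 5: ref 3 → FAULT (evict 2), frames=[3,4,1]
Step 6: ref 4 → HIT, frames=[3,4,1]
Step 7: ref 1 → HIT, frames=[3,4,1]
Step 8: ref 1 → HIT, frames=[3,4,1]
Step 9: ref 4 → HIT, frames=[3,4,1]
Step 10: ref 3 → HIT, frames=[3,4,1]
Total faults: 4

Answer: 4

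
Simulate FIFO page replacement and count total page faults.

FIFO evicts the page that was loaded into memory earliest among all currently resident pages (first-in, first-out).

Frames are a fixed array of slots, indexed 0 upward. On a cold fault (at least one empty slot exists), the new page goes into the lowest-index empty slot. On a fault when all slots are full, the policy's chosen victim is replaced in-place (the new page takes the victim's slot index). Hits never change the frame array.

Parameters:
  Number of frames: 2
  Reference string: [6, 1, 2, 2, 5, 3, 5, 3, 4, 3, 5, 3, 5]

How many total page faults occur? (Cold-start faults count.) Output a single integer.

Answer: 8

Derivation:
Step 0: ref 6 → FAULT, frames=[6,-]
Step 1: ref 1 → FAULT, frames=[6,1]
Step 2: ref 2 → FAULT (evict 6), frames=[2,1]
Step 3: ref 2 → HIT, frames=[2,1]
Step 4: ref 5 → FAULT (evict 1), frames=[2,5]
Step 5: ref 3 → FAULT (evict 2), frames=[3,5]
Step 6: ref 5 → HIT, frames=[3,5]
Step 7: ref 3 → HIT, frames=[3,5]
Step 8: ref 4 → FAULT (evict 5), frames=[3,4]
Step 9: ref 3 → HIT, frames=[3,4]
Step 10: ref 5 → FAULT (evict 3), frames=[5,4]
Step 11: ref 3 → FAULT (evict 4), frames=[5,3]
Step 12: ref 5 → HIT, frames=[5,3]
Total faults: 8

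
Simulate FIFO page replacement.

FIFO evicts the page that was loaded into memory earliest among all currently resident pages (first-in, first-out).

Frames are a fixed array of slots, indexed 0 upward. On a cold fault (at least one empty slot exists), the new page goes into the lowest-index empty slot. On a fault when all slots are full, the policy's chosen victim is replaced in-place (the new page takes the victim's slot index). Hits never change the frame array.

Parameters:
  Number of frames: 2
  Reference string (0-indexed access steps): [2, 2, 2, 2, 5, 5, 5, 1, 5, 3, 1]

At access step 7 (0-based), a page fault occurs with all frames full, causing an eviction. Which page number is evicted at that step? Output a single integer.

Step 0: ref 2 -> FAULT, frames=[2,-]
Step 1: ref 2 -> HIT, frames=[2,-]
Step 2: ref 2 -> HIT, frames=[2,-]
Step 3: ref 2 -> HIT, frames=[2,-]
Step 4: ref 5 -> FAULT, frames=[2,5]
Step 5: ref 5 -> HIT, frames=[2,5]
Step 6: ref 5 -> HIT, frames=[2,5]
Step 7: ref 1 -> FAULT, evict 2, frames=[1,5]
At step 7: evicted page 2

Answer: 2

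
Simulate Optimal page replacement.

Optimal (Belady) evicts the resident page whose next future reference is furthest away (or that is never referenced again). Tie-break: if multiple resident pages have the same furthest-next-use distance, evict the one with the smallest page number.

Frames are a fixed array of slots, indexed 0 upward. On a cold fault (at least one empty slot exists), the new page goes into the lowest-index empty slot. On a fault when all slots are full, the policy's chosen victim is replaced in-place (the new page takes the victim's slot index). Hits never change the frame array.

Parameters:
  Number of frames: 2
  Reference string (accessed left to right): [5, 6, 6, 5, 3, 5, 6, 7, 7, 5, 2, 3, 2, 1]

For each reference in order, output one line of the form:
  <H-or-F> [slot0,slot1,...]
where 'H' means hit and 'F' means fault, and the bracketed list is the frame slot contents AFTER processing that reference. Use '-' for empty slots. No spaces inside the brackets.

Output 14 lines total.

F [5,-]
F [5,6]
H [5,6]
H [5,6]
F [5,3]
H [5,3]
F [5,6]
F [5,7]
H [5,7]
H [5,7]
F [2,7]
F [2,3]
H [2,3]
F [1,3]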